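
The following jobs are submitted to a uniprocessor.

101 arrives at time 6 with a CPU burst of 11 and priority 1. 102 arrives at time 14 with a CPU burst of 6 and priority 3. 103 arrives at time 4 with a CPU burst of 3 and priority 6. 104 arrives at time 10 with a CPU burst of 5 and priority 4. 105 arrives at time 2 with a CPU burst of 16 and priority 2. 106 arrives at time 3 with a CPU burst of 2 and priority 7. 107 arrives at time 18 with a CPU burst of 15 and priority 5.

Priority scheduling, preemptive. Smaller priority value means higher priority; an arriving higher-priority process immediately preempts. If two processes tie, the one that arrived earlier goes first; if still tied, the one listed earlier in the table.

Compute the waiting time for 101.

Schedule: | idle 0-2 | 105 2-6 | 101 6-17 | 105 17-29 | 102 29-35 | 104 35-40 | 107 40-55 | 103 55-58 | 106 58-60 |
Completion: 101=17  102=35  103=58  104=40  105=29  106=60  107=55
Turnaround (C−A): 101=11  102=21  103=54  104=30  105=27  106=57  107=37
Waiting(101) = turnaround − burst = 11 − 11 = 0

0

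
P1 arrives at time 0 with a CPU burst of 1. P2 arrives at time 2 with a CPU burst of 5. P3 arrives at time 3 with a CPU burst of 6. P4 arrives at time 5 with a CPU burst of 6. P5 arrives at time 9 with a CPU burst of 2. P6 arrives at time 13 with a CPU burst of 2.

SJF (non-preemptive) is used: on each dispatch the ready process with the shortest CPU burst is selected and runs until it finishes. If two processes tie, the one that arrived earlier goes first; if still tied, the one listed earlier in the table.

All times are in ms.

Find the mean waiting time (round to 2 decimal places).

Gantt: | P1 0-1 | idle 1-2 | P2 2-7 | P3 7-13 | P5 13-15 | P6 15-17 | P4 17-23 |
Completion: P1=1  P2=7  P3=13  P4=23  P5=15  P6=17
Turnaround (C−A): P1=1  P2=5  P3=10  P4=18  P5=6  P6=4
Waiting times: P1=0, P2=0, P3=4, P4=12, P5=4, P6=2
Average waiting = (0+0+4+12+4+2) / 6 = 22/6 = 3.67

3.67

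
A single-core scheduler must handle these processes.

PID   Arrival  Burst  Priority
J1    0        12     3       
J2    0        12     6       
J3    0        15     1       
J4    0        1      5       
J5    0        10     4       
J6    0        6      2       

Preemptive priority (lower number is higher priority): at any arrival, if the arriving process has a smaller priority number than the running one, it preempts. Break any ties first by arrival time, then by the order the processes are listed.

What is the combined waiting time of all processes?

156

Schedule: | J3 0-15 | J6 15-21 | J1 21-33 | J5 33-43 | J4 43-44 | J2 44-56 |
Completion: J1=33  J2=56  J3=15  J4=44  J5=43  J6=21
Waiting = turnaround − burst: J1=21, J2=44, J3=0, J4=43, J5=33, J6=15
Total waiting = 21 + 44 + 0 + 43 + 33 + 15 = 156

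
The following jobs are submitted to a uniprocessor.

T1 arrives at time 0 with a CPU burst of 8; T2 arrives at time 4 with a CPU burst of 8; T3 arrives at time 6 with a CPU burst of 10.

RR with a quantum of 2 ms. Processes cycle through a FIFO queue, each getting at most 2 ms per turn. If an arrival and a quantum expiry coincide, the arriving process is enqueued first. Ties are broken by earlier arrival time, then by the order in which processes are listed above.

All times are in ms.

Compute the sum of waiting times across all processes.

Schedule: | T1 0-4 | T2 4-6 | T1 6-8 | T3 8-10 | T2 10-12 | T1 12-14 | T3 14-16 | T2 16-18 | T3 18-20 | T2 20-22 | T3 22-26 |
Completion: T1=14  T2=22  T3=26
Turnaround (C−A): T1=14  T2=18  T3=20
Waiting = turnaround − burst: T1=6, T2=10, T3=10
Total waiting = 6 + 10 + 10 = 26

26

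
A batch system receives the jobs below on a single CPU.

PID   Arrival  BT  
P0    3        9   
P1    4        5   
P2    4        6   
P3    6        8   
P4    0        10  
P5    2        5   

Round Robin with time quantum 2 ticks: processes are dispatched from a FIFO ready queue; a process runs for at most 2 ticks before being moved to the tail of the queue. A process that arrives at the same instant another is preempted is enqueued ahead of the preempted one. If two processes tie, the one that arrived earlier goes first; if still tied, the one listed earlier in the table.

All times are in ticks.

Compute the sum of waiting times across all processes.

152

Schedule: | P4 0-2 | P5 2-4 | P4 4-6 | P0 6-8 | P1 8-10 | P2 10-12 | P5 12-14 | P3 14-16 | P4 16-18 | P0 18-20 | P1 20-22 | P2 22-24 | P5 24-25 | P3 25-27 | P4 27-29 | P0 29-31 | P1 31-32 | P2 32-34 | P3 34-36 | P4 36-38 | P0 38-40 | P3 40-42 | P0 42-43 |
Completion: P0=43  P1=32  P2=34  P3=42  P4=38  P5=25
Turnaround (C−A): P0=40  P1=28  P2=30  P3=36  P4=38  P5=23
Waiting = turnaround − burst: P0=31, P1=23, P2=24, P3=28, P4=28, P5=18
Total waiting = 31 + 23 + 24 + 28 + 28 + 18 = 152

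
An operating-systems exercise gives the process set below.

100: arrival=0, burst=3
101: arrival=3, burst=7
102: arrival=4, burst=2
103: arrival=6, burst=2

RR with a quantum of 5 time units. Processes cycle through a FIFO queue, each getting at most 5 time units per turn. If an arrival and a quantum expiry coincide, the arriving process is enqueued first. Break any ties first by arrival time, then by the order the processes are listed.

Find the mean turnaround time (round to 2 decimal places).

6.50

Gantt: | 100 0-3 | 101 3-8 | 102 8-10 | 103 10-12 | 101 12-14 |
Completion: 100=3  101=14  102=10  103=12
Turnaround times: 100=3, 101=11, 102=6, 103=6
Average turnaround = (3+11+6+6) / 4 = 26/4 = 6.50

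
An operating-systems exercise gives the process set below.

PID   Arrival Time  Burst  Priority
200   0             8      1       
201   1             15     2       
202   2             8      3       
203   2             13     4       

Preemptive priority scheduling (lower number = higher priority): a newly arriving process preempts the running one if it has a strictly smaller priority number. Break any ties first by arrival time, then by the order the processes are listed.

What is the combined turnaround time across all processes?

Schedule: | 200 0-8 | 201 8-23 | 202 23-31 | 203 31-44 |
Completion: 200=8  201=23  202=31  203=44
Turnaround (C−A): 200=8  201=22  202=29  203=42
Turnaround = completion − arrival: 200=8, 201=22, 202=29, 203=42
Total turnaround = 8 + 22 + 29 + 42 = 101

101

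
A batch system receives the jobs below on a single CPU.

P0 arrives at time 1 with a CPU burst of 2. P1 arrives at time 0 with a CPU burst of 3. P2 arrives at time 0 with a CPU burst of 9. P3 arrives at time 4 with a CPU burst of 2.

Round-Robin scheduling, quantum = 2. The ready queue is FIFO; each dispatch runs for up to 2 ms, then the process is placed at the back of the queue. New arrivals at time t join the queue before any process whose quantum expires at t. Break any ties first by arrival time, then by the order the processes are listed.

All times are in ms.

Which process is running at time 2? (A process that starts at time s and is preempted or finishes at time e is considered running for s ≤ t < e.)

P2

Schedule: | P1 0-2 | P2 2-4 | P0 4-6 | P1 6-7 | P3 7-9 | P2 9-16 |
Completion: P0=6  P1=7  P2=16  P3=9
Turnaround (C−A): P0=5  P1=7  P2=16  P3=5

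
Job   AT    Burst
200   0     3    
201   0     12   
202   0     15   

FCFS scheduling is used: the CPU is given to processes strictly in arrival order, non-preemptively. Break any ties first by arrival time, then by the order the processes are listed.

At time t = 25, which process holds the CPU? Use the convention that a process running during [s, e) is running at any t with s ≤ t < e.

202

Timeline: | 200 0-3 | 201 3-15 | 202 15-30 |
Completion: 200=3  201=15  202=30
Turnaround (C−A): 200=3  201=15  202=30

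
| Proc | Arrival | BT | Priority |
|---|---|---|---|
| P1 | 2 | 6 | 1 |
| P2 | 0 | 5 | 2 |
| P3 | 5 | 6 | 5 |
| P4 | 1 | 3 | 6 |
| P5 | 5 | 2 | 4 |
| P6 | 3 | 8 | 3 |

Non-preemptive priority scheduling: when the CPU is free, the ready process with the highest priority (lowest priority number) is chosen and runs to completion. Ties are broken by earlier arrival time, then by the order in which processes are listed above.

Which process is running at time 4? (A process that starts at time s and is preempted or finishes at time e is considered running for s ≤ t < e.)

P2

Gantt: | P2 0-5 | P1 5-11 | P6 11-19 | P5 19-21 | P3 21-27 | P4 27-30 |
Completion: P1=11  P2=5  P3=27  P4=30  P5=21  P6=19
Turnaround (C−A): P1=9  P2=5  P3=22  P4=29  P5=16  P6=16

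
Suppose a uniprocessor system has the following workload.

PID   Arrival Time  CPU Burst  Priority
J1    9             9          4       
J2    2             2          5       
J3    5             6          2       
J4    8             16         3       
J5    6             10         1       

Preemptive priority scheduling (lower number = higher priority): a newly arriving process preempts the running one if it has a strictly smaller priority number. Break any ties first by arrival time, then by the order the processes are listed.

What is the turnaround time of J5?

10

Schedule: | idle 0-2 | J2 2-4 | idle 4-5 | J3 5-6 | J5 6-16 | J3 16-21 | J4 21-37 | J1 37-46 |
Completion: J1=46  J2=4  J3=21  J4=37  J5=16
Turnaround (C−A): J1=37  J2=2  J3=16  J4=29  J5=10
Turnaround(J5) = completion − arrival = 16 − 6 = 10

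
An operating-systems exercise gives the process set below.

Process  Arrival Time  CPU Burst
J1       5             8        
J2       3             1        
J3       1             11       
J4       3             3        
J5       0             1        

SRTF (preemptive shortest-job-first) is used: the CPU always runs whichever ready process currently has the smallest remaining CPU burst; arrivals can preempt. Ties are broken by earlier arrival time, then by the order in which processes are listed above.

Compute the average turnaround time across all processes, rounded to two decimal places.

Gantt: | J5 0-1 | J3 1-3 | J2 3-4 | J4 4-7 | J1 7-15 | J3 15-24 |
Completion: J1=15  J2=4  J3=24  J4=7  J5=1
Turnaround times: J1=10, J2=1, J3=23, J4=4, J5=1
Average turnaround = (10+1+23+4+1) / 5 = 39/5 = 7.80

7.80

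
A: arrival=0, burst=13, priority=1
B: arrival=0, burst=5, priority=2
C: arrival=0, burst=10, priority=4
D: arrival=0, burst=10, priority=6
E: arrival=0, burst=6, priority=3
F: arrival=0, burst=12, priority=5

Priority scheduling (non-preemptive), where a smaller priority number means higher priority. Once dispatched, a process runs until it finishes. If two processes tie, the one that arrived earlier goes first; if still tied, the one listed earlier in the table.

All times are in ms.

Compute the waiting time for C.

Timeline: | A 0-13 | B 13-18 | E 18-24 | C 24-34 | F 34-46 | D 46-56 |
Completion: A=13  B=18  C=34  D=56  E=24  F=46
Turnaround (C−A): A=13  B=18  C=34  D=56  E=24  F=46
Waiting(C) = turnaround − burst = 34 − 10 = 24

24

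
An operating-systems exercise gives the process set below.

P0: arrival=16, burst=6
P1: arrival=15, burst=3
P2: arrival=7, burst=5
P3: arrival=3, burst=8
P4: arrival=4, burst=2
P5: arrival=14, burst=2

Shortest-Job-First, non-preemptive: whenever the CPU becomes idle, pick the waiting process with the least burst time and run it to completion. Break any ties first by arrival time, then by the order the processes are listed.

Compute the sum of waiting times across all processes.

Gantt: | idle 0-3 | P3 3-11 | P4 11-13 | P2 13-18 | P5 18-20 | P1 20-23 | P0 23-29 |
Completion: P0=29  P1=23  P2=18  P3=11  P4=13  P5=20
Turnaround (C−A): P0=13  P1=8  P2=11  P3=8  P4=9  P5=6
Waiting = turnaround − burst: P0=7, P1=5, P2=6, P3=0, P4=7, P5=4
Total waiting = 7 + 5 + 6 + 0 + 7 + 4 = 29

29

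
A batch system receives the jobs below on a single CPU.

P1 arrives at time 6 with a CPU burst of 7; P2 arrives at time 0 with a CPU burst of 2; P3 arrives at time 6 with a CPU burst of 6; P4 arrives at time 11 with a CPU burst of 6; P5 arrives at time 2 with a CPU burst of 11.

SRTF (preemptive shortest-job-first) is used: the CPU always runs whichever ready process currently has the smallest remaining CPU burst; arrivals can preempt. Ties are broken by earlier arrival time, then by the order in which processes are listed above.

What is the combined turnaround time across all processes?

Timeline: | P2 0-2 | P5 2-6 | P3 6-12 | P4 12-18 | P5 18-25 | P1 25-32 |
Completion: P1=32  P2=2  P3=12  P4=18  P5=25
Turnaround (C−A): P1=26  P2=2  P3=6  P4=7  P5=23
Turnaround = completion − arrival: P1=26, P2=2, P3=6, P4=7, P5=23
Total turnaround = 26 + 2 + 6 + 7 + 23 = 64

64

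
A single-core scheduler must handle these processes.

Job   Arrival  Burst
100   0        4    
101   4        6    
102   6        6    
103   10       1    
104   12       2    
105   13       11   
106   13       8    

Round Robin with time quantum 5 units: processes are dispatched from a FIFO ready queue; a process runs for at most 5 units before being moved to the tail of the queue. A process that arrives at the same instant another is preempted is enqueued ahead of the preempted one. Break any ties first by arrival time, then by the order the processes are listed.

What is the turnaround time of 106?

Schedule: | 100 0-4 | 101 4-9 | 102 9-14 | 101 14-15 | 103 15-16 | 104 16-18 | 105 18-23 | 106 23-28 | 102 28-29 | 105 29-34 | 106 34-37 | 105 37-38 |
Completion: 100=4  101=15  102=29  103=16  104=18  105=38  106=37
Turnaround(106) = completion − arrival = 37 − 13 = 24

24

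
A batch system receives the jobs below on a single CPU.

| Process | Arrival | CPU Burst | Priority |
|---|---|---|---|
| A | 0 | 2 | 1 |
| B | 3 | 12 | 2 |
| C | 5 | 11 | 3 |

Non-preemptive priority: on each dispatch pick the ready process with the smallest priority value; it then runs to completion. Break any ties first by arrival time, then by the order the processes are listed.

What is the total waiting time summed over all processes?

Gantt: | A 0-2 | idle 2-3 | B 3-15 | C 15-26 |
Completion: A=2  B=15  C=26
Turnaround (C−A): A=2  B=12  C=21
Waiting = turnaround − burst: A=0, B=0, C=10
Total waiting = 0 + 0 + 10 = 10

10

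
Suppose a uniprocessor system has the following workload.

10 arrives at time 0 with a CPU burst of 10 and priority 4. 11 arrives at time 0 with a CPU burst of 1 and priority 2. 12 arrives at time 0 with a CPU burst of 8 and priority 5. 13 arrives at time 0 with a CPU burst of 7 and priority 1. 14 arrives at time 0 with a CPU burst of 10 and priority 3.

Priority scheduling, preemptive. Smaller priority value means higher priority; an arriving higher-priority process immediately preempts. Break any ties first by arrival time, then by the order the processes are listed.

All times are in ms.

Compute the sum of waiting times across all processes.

Timeline: | 13 0-7 | 11 7-8 | 14 8-18 | 10 18-28 | 12 28-36 |
Completion: 10=28  11=8  12=36  13=7  14=18
Turnaround (C−A): 10=28  11=8  12=36  13=7  14=18
Waiting = turnaround − burst: 10=18, 11=7, 12=28, 13=0, 14=8
Total waiting = 18 + 7 + 28 + 0 + 8 = 61

61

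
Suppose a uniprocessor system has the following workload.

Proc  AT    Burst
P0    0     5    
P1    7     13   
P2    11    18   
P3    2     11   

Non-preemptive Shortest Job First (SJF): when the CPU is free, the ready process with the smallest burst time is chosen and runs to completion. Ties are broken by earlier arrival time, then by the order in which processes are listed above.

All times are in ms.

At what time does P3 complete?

Gantt: | P0 0-5 | P3 5-16 | P1 16-29 | P2 29-47 |
Completion: P0=5  P1=29  P2=47  P3=16

16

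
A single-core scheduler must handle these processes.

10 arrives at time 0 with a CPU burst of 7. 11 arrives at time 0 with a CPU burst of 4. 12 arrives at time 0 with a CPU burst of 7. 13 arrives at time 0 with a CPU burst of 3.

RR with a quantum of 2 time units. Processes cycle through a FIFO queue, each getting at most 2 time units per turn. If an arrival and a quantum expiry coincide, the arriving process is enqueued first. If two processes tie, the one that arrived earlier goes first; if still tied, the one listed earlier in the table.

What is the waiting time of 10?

Timeline: | 10 0-2 | 11 2-4 | 12 4-6 | 13 6-8 | 10 8-10 | 11 10-12 | 12 12-14 | 13 14-15 | 10 15-17 | 12 17-19 | 10 19-20 | 12 20-21 |
Completion: 10=20  11=12  12=21  13=15
Waiting(10) = turnaround − burst = 20 − 7 = 13

13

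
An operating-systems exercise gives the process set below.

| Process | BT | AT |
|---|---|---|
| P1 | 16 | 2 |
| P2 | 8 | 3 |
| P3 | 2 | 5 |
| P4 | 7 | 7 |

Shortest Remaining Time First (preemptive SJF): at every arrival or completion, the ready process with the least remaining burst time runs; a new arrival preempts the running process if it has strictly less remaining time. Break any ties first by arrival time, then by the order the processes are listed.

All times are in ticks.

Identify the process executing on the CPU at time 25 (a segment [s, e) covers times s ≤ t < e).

P1

Schedule: | idle 0-2 | P1 2-3 | P2 3-5 | P3 5-7 | P2 7-13 | P4 13-20 | P1 20-35 |
Completion: P1=35  P2=13  P3=7  P4=20
Turnaround (C−A): P1=33  P2=10  P3=2  P4=13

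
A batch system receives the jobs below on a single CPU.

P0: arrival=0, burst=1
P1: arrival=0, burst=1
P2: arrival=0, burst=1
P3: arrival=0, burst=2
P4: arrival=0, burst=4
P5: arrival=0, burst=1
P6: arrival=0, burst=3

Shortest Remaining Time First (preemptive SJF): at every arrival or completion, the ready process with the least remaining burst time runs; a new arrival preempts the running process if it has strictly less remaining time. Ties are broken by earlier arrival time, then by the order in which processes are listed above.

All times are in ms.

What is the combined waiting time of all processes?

25

Schedule: | P0 0-1 | P1 1-2 | P2 2-3 | P5 3-4 | P3 4-6 | P6 6-9 | P4 9-13 |
Completion: P0=1  P1=2  P2=3  P3=6  P4=13  P5=4  P6=9
Turnaround (C−A): P0=1  P1=2  P2=3  P3=6  P4=13  P5=4  P6=9
Waiting = turnaround − burst: P0=0, P1=1, P2=2, P3=4, P4=9, P5=3, P6=6
Total waiting = 0 + 1 + 2 + 4 + 9 + 3 + 6 = 25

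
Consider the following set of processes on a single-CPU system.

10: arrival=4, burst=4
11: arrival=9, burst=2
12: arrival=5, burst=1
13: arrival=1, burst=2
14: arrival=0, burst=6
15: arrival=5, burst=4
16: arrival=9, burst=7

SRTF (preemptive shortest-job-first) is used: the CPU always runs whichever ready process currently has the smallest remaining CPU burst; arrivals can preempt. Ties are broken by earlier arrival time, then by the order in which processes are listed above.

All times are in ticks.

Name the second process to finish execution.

12

Timeline: | 14 0-1 | 13 1-3 | 14 3-5 | 12 5-6 | 14 6-9 | 11 9-11 | 10 11-15 | 15 15-19 | 16 19-26 |
Completion: 10=15  11=11  12=6  13=3  14=9  15=19  16=26
Turnaround (C−A): 10=11  11=2  12=1  13=2  14=9  15=14  16=17
Finish order: 13 → 12 → 14 → 11 → 10 → 15 → 16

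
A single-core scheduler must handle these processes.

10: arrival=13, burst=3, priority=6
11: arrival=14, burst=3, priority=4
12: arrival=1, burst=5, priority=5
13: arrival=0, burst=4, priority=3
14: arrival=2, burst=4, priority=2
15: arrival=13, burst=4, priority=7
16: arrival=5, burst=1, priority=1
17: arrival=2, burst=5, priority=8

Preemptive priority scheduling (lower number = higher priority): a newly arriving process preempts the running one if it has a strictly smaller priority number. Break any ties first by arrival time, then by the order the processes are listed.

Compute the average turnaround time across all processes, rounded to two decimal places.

9.50

Gantt: | 13 0-2 | 14 2-5 | 16 5-6 | 14 6-7 | 13 7-9 | 12 9-14 | 11 14-17 | 10 17-20 | 15 20-24 | 17 24-29 |
Completion: 10=20  11=17  12=14  13=9  14=7  15=24  16=6  17=29
Turnaround (C−A): 10=7  11=3  12=13  13=9  14=5  15=11  16=1  17=27
Turnaround times: 10=7, 11=3, 12=13, 13=9, 14=5, 15=11, 16=1, 17=27
Average turnaround = (7+3+13+9+5+11+1+27) / 8 = 76/8 = 9.50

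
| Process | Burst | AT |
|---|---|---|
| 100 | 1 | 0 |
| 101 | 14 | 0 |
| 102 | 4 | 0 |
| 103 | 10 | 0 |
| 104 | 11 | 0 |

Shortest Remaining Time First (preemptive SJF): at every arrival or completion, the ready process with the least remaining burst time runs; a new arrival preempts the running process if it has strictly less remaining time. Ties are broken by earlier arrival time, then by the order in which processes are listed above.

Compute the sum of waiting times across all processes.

47

Gantt: | 100 0-1 | 102 1-5 | 103 5-15 | 104 15-26 | 101 26-40 |
Completion: 100=1  101=40  102=5  103=15  104=26
Turnaround (C−A): 100=1  101=40  102=5  103=15  104=26
Waiting = turnaround − burst: 100=0, 101=26, 102=1, 103=5, 104=15
Total waiting = 0 + 26 + 1 + 5 + 15 = 47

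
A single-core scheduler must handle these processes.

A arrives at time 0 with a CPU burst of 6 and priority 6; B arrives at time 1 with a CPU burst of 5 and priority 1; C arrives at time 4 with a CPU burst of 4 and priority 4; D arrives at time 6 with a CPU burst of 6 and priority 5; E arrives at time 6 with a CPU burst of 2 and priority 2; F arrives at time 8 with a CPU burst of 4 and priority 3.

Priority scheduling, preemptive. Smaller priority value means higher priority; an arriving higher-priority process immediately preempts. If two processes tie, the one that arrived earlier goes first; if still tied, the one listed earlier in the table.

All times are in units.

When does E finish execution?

8

Schedule: | A 0-1 | B 1-6 | E 6-8 | F 8-12 | C 12-16 | D 16-22 | A 22-27 |
Completion: A=27  B=6  C=16  D=22  E=8  F=12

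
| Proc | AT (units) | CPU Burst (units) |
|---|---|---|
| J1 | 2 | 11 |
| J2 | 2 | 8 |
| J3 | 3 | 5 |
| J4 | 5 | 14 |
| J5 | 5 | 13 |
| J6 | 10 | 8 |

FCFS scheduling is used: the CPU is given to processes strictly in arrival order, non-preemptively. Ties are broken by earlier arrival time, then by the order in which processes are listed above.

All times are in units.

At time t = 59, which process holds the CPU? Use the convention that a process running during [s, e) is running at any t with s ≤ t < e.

Gantt: | idle 0-2 | J1 2-13 | J2 13-21 | J3 21-26 | J4 26-40 | J5 40-53 | J6 53-61 |
Completion: J1=13  J2=21  J3=26  J4=40  J5=53  J6=61
Turnaround (C−A): J1=11  J2=19  J3=23  J4=35  J5=48  J6=51

J6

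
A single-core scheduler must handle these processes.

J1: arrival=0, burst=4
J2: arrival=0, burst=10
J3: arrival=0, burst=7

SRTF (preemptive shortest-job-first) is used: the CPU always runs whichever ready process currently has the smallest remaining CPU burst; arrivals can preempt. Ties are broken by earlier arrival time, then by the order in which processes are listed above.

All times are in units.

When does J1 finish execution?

Schedule: | J1 0-4 | J3 4-11 | J2 11-21 |
Completion: J1=4  J2=21  J3=11
Turnaround (C−A): J1=4  J2=21  J3=11

4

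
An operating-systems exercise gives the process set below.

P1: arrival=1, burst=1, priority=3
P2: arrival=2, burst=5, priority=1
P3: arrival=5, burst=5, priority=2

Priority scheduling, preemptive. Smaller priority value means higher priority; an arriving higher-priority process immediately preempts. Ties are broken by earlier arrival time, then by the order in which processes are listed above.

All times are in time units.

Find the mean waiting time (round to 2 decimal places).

0.67

Schedule: | idle 0-1 | P1 1-2 | P2 2-7 | P3 7-12 |
Completion: P1=2  P2=7  P3=12
Turnaround (C−A): P1=1  P2=5  P3=7
Waiting times: P1=0, P2=0, P3=2
Average waiting = (0+0+2) / 3 = 2/3 = 0.67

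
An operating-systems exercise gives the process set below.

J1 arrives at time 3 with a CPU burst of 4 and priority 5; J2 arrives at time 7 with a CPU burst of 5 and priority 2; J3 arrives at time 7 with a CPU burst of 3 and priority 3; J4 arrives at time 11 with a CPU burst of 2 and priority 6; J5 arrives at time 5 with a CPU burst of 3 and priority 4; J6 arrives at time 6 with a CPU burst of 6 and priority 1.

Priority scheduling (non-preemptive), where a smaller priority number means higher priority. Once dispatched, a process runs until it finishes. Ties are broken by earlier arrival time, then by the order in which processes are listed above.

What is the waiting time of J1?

Timeline: | idle 0-3 | J1 3-7 | J6 7-13 | J2 13-18 | J3 18-21 | J5 21-24 | J4 24-26 |
Completion: J1=7  J2=18  J3=21  J4=26  J5=24  J6=13
Waiting(J1) = turnaround − burst = 4 − 4 = 0

0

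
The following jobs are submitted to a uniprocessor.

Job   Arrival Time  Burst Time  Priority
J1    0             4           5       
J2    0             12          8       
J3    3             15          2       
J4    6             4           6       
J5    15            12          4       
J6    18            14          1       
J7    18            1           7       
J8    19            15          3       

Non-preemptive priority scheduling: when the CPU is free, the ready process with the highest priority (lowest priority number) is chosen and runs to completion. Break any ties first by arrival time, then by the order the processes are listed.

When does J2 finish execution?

77

Gantt: | J1 0-4 | J3 4-19 | J6 19-33 | J8 33-48 | J5 48-60 | J4 60-64 | J7 64-65 | J2 65-77 |
Completion: J1=4  J2=77  J3=19  J4=64  J5=60  J6=33  J7=65  J8=48
Turnaround (C−A): J1=4  J2=77  J3=16  J4=58  J5=45  J6=15  J7=47  J8=29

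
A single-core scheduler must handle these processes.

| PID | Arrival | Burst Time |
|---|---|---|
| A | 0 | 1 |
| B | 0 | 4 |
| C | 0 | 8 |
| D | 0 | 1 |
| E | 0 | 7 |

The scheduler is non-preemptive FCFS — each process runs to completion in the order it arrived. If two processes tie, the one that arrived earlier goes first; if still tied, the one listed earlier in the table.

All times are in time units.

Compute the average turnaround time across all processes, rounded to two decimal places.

Gantt: | A 0-1 | B 1-5 | C 5-13 | D 13-14 | E 14-21 |
Completion: A=1  B=5  C=13  D=14  E=21
Turnaround (C−A): A=1  B=5  C=13  D=14  E=21
Turnaround times: A=1, B=5, C=13, D=14, E=21
Average turnaround = (1+5+13+14+21) / 5 = 54/5 = 10.80

10.80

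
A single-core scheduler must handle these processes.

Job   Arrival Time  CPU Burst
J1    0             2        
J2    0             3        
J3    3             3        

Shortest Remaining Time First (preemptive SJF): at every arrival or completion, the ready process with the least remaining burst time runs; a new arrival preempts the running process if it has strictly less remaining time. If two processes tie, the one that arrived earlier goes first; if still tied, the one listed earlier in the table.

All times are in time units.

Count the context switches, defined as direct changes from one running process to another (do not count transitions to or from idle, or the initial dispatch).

Timeline: | J1 0-2 | J2 2-5 | J3 5-8 |
Completion: J1=2  J2=5  J3=8

2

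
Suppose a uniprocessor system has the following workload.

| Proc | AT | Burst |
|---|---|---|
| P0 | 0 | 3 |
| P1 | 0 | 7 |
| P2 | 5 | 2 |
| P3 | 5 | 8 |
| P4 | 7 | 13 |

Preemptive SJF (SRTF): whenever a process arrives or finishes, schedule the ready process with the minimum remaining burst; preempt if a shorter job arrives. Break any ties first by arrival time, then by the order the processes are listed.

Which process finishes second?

P2

Timeline: | P0 0-3 | P1 3-5 | P2 5-7 | P1 7-12 | P3 12-20 | P4 20-33 |
Completion: P0=3  P1=12  P2=7  P3=20  P4=33
Turnaround (C−A): P0=3  P1=12  P2=2  P3=15  P4=26
Finish order: P0 → P2 → P1 → P3 → P4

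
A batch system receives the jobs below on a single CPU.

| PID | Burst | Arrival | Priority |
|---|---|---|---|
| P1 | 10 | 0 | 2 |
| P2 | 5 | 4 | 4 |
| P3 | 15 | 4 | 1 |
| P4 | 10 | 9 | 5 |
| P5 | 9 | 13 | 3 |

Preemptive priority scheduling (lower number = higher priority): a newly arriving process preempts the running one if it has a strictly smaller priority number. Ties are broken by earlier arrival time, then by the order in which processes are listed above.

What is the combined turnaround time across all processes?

136

Schedule: | P1 0-4 | P3 4-19 | P1 19-25 | P5 25-34 | P2 34-39 | P4 39-49 |
Completion: P1=25  P2=39  P3=19  P4=49  P5=34
Turnaround (C−A): P1=25  P2=35  P3=15  P4=40  P5=21
Turnaround = completion − arrival: P1=25, P2=35, P3=15, P4=40, P5=21
Total turnaround = 25 + 35 + 15 + 40 + 21 = 136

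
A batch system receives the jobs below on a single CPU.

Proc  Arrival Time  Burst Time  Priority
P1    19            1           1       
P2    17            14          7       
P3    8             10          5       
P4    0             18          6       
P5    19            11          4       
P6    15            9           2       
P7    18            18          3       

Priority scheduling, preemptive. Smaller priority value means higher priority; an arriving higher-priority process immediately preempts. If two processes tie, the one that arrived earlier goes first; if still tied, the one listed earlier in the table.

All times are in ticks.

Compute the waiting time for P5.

24

Gantt: | P4 0-8 | P3 8-15 | P6 15-19 | P1 19-20 | P6 20-25 | P7 25-43 | P5 43-54 | P3 54-57 | P4 57-67 | P2 67-81 |
Completion: P1=20  P2=81  P3=57  P4=67  P5=54  P6=25  P7=43
Turnaround (C−A): P1=1  P2=64  P3=49  P4=67  P5=35  P6=10  P7=25
Waiting(P5) = turnaround − burst = 35 − 11 = 24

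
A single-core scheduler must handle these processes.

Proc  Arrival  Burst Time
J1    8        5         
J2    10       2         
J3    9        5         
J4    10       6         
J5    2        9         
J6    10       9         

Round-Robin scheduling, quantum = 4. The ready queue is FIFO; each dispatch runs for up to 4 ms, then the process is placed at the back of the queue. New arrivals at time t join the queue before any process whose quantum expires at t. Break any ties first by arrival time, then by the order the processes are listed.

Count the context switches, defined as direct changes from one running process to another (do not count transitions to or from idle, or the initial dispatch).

Schedule: | idle 0-2 | J5 2-10 | J1 10-14 | J3 14-18 | J2 18-20 | J4 20-24 | J6 24-28 | J5 28-29 | J1 29-30 | J3 30-31 | J4 31-33 | J6 33-38 |
Completion: J1=30  J2=20  J3=31  J4=33  J5=29  J6=38
Turnaround (C−A): J1=22  J2=10  J3=22  J4=23  J5=27  J6=28

10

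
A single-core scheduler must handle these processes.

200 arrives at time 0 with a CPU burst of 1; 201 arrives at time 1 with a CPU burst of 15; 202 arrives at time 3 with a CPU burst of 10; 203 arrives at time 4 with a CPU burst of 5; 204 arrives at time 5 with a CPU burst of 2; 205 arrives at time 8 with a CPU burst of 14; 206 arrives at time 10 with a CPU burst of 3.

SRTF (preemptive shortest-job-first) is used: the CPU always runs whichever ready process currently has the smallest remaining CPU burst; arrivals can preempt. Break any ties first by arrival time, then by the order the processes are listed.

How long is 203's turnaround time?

7

Timeline: | 200 0-1 | 201 1-3 | 202 3-4 | 203 4-5 | 204 5-7 | 203 7-11 | 206 11-14 | 202 14-23 | 201 23-36 | 205 36-50 |
Completion: 200=1  201=36  202=23  203=11  204=7  205=50  206=14
Turnaround (C−A): 200=1  201=35  202=20  203=7  204=2  205=42  206=4
Turnaround(203) = completion − arrival = 11 − 4 = 7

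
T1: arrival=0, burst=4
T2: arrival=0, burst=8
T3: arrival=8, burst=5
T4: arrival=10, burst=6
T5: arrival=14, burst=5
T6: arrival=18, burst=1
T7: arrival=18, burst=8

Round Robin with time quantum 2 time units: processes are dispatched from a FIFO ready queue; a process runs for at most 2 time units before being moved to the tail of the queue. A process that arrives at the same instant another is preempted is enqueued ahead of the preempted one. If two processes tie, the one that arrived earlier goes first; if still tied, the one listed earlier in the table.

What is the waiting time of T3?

Timeline: | T1 0-2 | T2 2-4 | T1 4-6 | T2 6-8 | T3 8-10 | T2 10-12 | T4 12-14 | T3 14-16 | T2 16-18 | T5 18-20 | T4 20-22 | T3 22-23 | T6 23-24 | T7 24-26 | T5 26-28 | T4 28-30 | T7 30-32 | T5 32-33 | T7 33-37 |
Completion: T1=6  T2=18  T3=23  T4=30  T5=33  T6=24  T7=37
Waiting(T3) = turnaround − burst = 15 − 5 = 10

10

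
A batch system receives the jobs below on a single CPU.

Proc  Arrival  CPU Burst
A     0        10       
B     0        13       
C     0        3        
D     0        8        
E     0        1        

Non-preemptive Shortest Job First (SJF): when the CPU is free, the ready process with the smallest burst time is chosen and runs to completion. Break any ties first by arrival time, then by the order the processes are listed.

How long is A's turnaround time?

22

Schedule: | E 0-1 | C 1-4 | D 4-12 | A 12-22 | B 22-35 |
Completion: A=22  B=35  C=4  D=12  E=1
Turnaround (C−A): A=22  B=35  C=4  D=12  E=1
Turnaround(A) = completion − arrival = 22 − 0 = 22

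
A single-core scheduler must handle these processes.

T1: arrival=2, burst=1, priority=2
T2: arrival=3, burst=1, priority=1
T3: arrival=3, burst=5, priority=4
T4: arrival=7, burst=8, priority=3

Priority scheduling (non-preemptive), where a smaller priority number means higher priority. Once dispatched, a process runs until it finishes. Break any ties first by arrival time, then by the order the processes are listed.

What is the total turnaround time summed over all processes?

Schedule: | idle 0-2 | T1 2-3 | T2 3-4 | T3 4-9 | T4 9-17 |
Completion: T1=3  T2=4  T3=9  T4=17
Turnaround (C−A): T1=1  T2=1  T3=6  T4=10
Turnaround = completion − arrival: T1=1, T2=1, T3=6, T4=10
Total turnaround = 1 + 1 + 6 + 10 = 18

18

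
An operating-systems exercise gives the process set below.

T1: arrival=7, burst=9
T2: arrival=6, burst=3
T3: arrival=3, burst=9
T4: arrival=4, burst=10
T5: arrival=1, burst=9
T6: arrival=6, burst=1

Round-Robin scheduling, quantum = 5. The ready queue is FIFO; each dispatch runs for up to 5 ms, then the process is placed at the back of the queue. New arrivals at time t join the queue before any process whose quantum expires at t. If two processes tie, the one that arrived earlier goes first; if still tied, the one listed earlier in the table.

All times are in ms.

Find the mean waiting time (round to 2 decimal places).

Timeline: | idle 0-1 | T5 1-6 | T3 6-11 | T4 11-16 | T2 16-19 | T6 19-20 | T5 20-24 | T1 24-29 | T3 29-33 | T4 33-38 | T1 38-42 |
Completion: T1=42  T2=19  T3=33  T4=38  T5=24  T6=20
Waiting times: T1=26, T2=10, T3=21, T4=24, T5=14, T6=13
Average waiting = (26+10+21+24+14+13) / 6 = 108/6 = 18.00

18.00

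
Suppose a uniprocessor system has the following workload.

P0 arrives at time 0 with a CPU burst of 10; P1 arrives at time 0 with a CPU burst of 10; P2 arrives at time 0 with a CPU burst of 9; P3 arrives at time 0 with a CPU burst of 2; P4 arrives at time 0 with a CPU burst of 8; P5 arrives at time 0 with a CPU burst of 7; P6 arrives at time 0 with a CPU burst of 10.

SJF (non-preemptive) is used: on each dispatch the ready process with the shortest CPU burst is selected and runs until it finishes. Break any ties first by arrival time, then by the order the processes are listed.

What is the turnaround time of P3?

Gantt: | P3 0-2 | P5 2-9 | P4 9-17 | P2 17-26 | P0 26-36 | P1 36-46 | P6 46-56 |
Completion: P0=36  P1=46  P2=26  P3=2  P4=17  P5=9  P6=56
Turnaround (C−A): P0=36  P1=46  P2=26  P3=2  P4=17  P5=9  P6=56
Turnaround(P3) = completion − arrival = 2 − 0 = 2

2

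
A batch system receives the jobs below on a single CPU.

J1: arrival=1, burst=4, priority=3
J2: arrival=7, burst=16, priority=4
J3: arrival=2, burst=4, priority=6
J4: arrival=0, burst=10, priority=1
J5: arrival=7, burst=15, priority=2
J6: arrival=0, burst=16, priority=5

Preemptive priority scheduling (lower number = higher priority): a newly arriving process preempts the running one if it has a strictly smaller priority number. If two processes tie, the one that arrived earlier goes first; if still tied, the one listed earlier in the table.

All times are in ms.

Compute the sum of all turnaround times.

218

Timeline: | J4 0-10 | J5 10-25 | J1 25-29 | J2 29-45 | J6 45-61 | J3 61-65 |
Completion: J1=29  J2=45  J3=65  J4=10  J5=25  J6=61
Turnaround (C−A): J1=28  J2=38  J3=63  J4=10  J5=18  J6=61
Turnaround = completion − arrival: J1=28, J2=38, J3=63, J4=10, J5=18, J6=61
Total turnaround = 28 + 38 + 63 + 10 + 18 + 61 = 218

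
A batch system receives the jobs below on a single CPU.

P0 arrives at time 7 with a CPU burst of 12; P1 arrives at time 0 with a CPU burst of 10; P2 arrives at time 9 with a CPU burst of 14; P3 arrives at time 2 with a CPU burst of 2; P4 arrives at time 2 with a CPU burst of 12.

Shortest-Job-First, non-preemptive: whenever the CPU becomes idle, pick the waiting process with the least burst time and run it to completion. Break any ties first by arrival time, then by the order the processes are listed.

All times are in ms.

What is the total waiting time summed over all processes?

62

Schedule: | P1 0-10 | P3 10-12 | P4 12-24 | P0 24-36 | P2 36-50 |
Completion: P0=36  P1=10  P2=50  P3=12  P4=24
Turnaround (C−A): P0=29  P1=10  P2=41  P3=10  P4=22
Waiting = turnaround − burst: P0=17, P1=0, P2=27, P3=8, P4=10
Total waiting = 17 + 0 + 27 + 8 + 10 = 62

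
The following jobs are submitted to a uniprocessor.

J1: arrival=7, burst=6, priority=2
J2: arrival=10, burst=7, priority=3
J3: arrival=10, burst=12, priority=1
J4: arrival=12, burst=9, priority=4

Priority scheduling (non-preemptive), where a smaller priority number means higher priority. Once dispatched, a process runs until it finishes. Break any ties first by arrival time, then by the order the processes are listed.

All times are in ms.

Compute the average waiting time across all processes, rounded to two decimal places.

Timeline: | idle 0-7 | J1 7-13 | J3 13-25 | J2 25-32 | J4 32-41 |
Completion: J1=13  J2=32  J3=25  J4=41
Waiting times: J1=0, J2=15, J3=3, J4=20
Average waiting = (0+15+3+20) / 4 = 38/4 = 9.50

9.50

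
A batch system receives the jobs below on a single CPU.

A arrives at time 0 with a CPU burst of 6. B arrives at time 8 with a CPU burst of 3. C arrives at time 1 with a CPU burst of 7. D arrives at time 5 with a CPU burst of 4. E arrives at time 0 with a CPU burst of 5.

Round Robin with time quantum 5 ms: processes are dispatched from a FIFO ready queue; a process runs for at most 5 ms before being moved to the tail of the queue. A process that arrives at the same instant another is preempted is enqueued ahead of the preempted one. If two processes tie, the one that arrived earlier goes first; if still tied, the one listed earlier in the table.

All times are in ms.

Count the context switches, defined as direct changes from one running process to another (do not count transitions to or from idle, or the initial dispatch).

6

Timeline: | A 0-5 | E 5-10 | C 10-15 | D 15-19 | A 19-20 | B 20-23 | C 23-25 |
Completion: A=20  B=23  C=25  D=19  E=10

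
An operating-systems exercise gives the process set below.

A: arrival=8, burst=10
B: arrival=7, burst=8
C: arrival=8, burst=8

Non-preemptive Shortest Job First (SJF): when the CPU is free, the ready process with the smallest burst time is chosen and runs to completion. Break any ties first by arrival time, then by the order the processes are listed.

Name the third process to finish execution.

A

Gantt: | idle 0-7 | B 7-15 | C 15-23 | A 23-33 |
Completion: A=33  B=15  C=23
Finish order: B → C → A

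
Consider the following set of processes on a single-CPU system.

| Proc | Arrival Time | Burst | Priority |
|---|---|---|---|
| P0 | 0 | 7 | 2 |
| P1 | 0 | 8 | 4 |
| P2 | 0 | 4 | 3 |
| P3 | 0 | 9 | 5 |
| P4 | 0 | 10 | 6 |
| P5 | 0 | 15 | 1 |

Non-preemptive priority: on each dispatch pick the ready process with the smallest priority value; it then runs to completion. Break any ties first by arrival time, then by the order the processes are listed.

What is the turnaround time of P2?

Gantt: | P5 0-15 | P0 15-22 | P2 22-26 | P1 26-34 | P3 34-43 | P4 43-53 |
Completion: P0=22  P1=34  P2=26  P3=43  P4=53  P5=15
Turnaround(P2) = completion − arrival = 26 − 0 = 26

26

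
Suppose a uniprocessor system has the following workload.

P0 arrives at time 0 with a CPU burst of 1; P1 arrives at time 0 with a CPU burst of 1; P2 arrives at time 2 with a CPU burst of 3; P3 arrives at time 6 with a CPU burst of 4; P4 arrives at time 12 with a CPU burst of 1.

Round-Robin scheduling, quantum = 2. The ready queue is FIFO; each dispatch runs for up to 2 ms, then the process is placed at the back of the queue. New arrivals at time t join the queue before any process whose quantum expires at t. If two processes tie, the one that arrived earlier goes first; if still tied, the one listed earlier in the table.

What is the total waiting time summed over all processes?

Gantt: | P0 0-1 | P1 1-2 | P2 2-5 | idle 5-6 | P3 6-10 | idle 10-12 | P4 12-13 |
Completion: P0=1  P1=2  P2=5  P3=10  P4=13
Waiting = turnaround − burst: P0=0, P1=1, P2=0, P3=0, P4=0
Total waiting = 0 + 1 + 0 + 0 + 0 = 1

1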